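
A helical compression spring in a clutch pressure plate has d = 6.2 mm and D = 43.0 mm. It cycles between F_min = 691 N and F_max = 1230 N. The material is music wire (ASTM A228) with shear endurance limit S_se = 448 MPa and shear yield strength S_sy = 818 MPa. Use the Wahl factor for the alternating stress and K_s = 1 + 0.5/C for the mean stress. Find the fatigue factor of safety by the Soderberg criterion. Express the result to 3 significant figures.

C = D/d = 43.0/6.2 = 6.9355; K_W = (4C−1)/(4C−4)+0.615/C = 1.2150; K_s = 1+0.5/C = 1.0721
F_a = (F_max−F_min)/2 = 269.5 N; F_m = (F_max+F_min)/2 = 960.5 N
τ_a = K_W·8F_aD/(πd³) = 1.2150 × 123.82 = 150.45 MPa
τ_m = K_s·8F_mD/(πd³) = 1.0721 × 441.3 = 473.11 MPa
Soderberg: 1/n_f = τ_a/S_se + τ_m/S_sy = 150.45/448 + 473.11/818 = 0.33582 + 0.57838 = 0.91419
n_f = 1/0.91419 = 1.094

1.09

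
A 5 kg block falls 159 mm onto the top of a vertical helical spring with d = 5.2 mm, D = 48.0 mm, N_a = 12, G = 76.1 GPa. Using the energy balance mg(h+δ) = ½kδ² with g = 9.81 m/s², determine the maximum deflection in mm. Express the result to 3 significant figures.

64.7 mm

k = Gd⁴/(8D³N_a) = (76.1×10³)(5.2⁴)/(8·48.0³·12) = 5.2409 N/mm
W = mg = 5 × 9.81 = 49.05 N
½kδ² − Wδ − Wh = 0 → δ = (W + √(W² + 2kWh))/k
δ = (49.05 + √(2405.9 + 81746.5))/5.2409 = (49.05 + 290.09)/5.2409 = 64.711 mm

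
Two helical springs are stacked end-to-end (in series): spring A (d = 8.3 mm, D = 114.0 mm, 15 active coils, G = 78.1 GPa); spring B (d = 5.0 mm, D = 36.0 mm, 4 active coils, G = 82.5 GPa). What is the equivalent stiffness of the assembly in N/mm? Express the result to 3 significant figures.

k_A = Gd⁴/(8D³N_a) = (78.1×10³)(8.3⁴)/(8·114.0³·15) = 2.0848 N/mm
k_B = Gd⁴/(8D³N_a) = (82.5×10³)(5.0⁴)/(8·36.0³·4) = 34.536 N/mm
Series: 1/k_eq = 1/2.0848 + 1/34.536 = 0.50861; k_eq = 1.9661 N/mm

1.97 N/mm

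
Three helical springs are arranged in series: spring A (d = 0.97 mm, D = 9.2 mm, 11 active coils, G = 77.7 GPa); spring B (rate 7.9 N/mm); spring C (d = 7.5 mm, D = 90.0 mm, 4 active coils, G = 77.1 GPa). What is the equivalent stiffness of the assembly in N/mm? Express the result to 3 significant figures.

0.821 N/mm

k_A = Gd⁴/(8D³N_a) = (77.7×10³)(0.97⁴)/(8·9.2³·11) = 1.0038 N/mm
k_C = Gd⁴/(8D³N_a) = (77.1×10³)(7.5⁴)/(8·90.0³·4) = 10.457 N/mm
Series: 1/k_eq = 1/1.0038 + 1/7.9 + 1/10.457 = 1.2184; k_eq = 0.82076 N/mm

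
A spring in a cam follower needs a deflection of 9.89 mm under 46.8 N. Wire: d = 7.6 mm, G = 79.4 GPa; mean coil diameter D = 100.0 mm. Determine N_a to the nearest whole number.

7

Required rate k = F/δ = 46.8/9.89 = 4.7321 N/mm
N_a = Gd⁴/(8D³k) = (79.4×10³ × 7.6⁴)/(8 × 100.0³ × 4.7321)
    = 2.64896e+08 / 3.78564e+07 = 6.997 → 7 coils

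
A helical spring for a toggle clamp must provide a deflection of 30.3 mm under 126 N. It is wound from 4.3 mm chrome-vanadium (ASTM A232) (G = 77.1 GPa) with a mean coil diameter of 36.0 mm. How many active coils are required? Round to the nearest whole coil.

Required rate k = F/δ = 126/30.3 = 4.1584 N/mm
N_a = Gd⁴/(8D³k) = (77.1×10³ × 4.3⁴)/(8 × 36.0³ × 4.1584)
    = 2.6359e+07 / 1.55212e+06 = 16.98 → 17 coils

17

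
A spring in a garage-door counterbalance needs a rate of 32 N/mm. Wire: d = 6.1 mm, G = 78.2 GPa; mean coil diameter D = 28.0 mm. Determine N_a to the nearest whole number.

N_a = Gd⁴/(8D³k) = (78.2×10³ × 6.1⁴)/(8 × 28.0³ × 32)
    = 1.08274e+08 / 5.61971e+06 = 19.27 → 19 coils

19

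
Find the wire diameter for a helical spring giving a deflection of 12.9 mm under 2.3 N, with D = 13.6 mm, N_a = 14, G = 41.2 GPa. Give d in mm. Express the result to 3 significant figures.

Required rate k = F/δ = 2.3/12.9 = 0.17829 N/mm
d = (8D³N_a·k / G)^(1/4) = (8·13.6³·14·0.17829 / (41.2×10³))^0.25
  = (1.2192)^0.25 = 1.0508 mm

1.05 mm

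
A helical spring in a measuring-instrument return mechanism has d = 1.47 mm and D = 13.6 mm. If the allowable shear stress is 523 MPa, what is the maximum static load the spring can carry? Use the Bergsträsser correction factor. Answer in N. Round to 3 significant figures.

C = D/d = 13.6/1.47 = 9.2517
K_B = (4C+2)/(4C−3) = 39.007/34.007 = 1.1470
τ_max = K·8FD/(πd³) → F_max = τ_allow·πd³/(8DK)
F_max = 523·π·1.47³/(8·13.6·1.1470) = 5219.2/124.8 = 41.822 N

41.8 N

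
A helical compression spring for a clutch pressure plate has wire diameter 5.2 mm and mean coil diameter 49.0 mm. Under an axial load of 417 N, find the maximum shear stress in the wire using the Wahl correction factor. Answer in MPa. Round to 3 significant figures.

427 MPa

Spring index C = D/d = 49.0/5.2 = 9.4231
K_W = (4C−1)/(4C−4) + 0.615/C = 36.692/33.692 + 0.0653 = 1.1543
τ₀ = 8FD/(πd³) = 8·417·49.0/(π·5.2³) = 163464/441.73 = 370.05 MPa
τ_max = K·τ₀ = 1.1543 × 370.05 = 427.15 MPa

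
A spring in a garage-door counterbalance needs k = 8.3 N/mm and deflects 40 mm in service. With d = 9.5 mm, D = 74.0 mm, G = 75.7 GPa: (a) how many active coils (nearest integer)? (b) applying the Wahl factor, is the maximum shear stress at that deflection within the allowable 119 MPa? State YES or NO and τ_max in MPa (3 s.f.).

N_a = Gd⁴/(8D³k) = (75.7×10³)(9.5⁴)/(8·74.0³·8.3) = 22.92 → N_a = 23
Actual rate k = Gd⁴/(8D³·23) = 8.2695 N/mm
Working load F = kδ = 8.2695·40 = 330.78 N
C = 74.0/9.5 = 7.7895; K_W = (4C−1)/(4C−4)+0.615/C = 1.1894
τ_max = K_W·8FD/(πd³) = 1.1894·72.701 = 86.471 MPa
τ_max ≤ 119 MPa → acceptable

(a) 23 coils; (b) YES, τ_max = 86.5 MPa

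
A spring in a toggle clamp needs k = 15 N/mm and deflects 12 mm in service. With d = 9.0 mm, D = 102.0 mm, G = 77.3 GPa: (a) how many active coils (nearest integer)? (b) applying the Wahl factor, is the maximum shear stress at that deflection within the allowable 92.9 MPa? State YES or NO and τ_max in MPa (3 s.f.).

N_a = Gd⁴/(8D³k) = (77.3×10³)(9.0⁴)/(8·102.0³·15) = 3.983 → N_a = 4
Actual rate k = Gd⁴/(8D³·4) = 14.935 N/mm
Working load F = kδ = 14.935·12 = 179.22 N
C = 102.0/9.0 = 11.3333; K_W = (4C−1)/(4C−4)+0.615/C = 1.1268
τ_max = K_W·8FD/(πd³) = 1.1268·63.855 = 71.954 MPa
τ_max ≤ 92.9 MPa → acceptable

(a) 4 coils; (b) YES, τ_max = 72.0 MPa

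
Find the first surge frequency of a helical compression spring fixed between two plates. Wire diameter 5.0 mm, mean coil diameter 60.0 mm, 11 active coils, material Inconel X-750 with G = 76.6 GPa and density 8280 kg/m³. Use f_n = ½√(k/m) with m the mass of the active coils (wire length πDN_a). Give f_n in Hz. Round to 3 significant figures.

k = Gd⁴/(8D³N_a) = (76.6×10³)(5.0⁴)/(8·60.0³·11) = 2.5187 N/mm = 2518.7 N/m
Wire length L = πDN_a = π·60.0·11 = 2073.5 mm
m = ρ·(πd²/4)·L = 8280 × 19.635×10⁻⁶ m² × 2.0735 m = 0.3371 kg
f_n = ½√(k/m) = 0.5·√(2518.7/0.3371) = 0.5·√(7471.7) = 43.219 Hz

43.2 Hz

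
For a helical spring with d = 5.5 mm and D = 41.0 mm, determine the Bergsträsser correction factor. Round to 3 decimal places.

1.186

C = D/d = 41.0/5.5 = 7.4545
K_B = (4C+2)/(4C−3) = 31.818/26.818 = 1.1864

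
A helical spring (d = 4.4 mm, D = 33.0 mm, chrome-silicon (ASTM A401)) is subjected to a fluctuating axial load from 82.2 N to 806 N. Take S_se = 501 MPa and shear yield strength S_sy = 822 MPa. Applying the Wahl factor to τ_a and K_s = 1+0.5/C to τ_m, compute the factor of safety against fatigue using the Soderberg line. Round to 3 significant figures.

0.703

C = D/d = 33.0/4.4 = 7.5000; K_W = (4C−1)/(4C−4)+0.615/C = 1.1974; K_s = 1+0.5/C = 1.0667
F_a = (F_max−F_min)/2 = 361.9 N; F_m = (F_max+F_min)/2 = 444.1 N
τ_a = K_W·8F_aD/(πd³) = 1.1974 × 357.01 = 427.48 MPa
τ_m = K_s·8F_mD/(πd³) = 1.0667 × 438.1 = 467.31 MPa
Soderberg: 1/n_f = τ_a/S_se + τ_m/S_sy = 427.48/501 + 467.31/822 = 0.85326 + 0.56850 = 1.4218
n_f = 1/1.4218 = 0.7034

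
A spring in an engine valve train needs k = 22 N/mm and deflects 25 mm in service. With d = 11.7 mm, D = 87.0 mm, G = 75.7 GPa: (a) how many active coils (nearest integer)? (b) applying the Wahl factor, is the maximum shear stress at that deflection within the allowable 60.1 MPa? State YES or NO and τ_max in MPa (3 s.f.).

N_a = Gd⁴/(8D³k) = (75.7×10³)(11.7⁴)/(8·87.0³·22) = 12.24 → N_a = 12
Actual rate k = Gd⁴/(8D³·12) = 22.439 N/mm
Working load F = kδ = 22.439·25 = 560.98 N
C = 87.0/11.7 = 7.4359; K_W = (4C−1)/(4C−4)+0.615/C = 1.1992
τ_max = K_W·8FD/(πd³) = 1.1992·77.598 = 93.059 MPa
τ_max > 60.1 MPa → exceeds allowable

(a) 12 coils; (b) NO, τ_max = 93.1 MPa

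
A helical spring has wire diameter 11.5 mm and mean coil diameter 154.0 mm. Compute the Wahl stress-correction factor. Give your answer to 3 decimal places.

1.106

C = D/d = 154.0/11.5 = 13.3913
K_W = (4C−1)/(4C−4) + 0.615/C = 52.565/49.565 + 0.0459 = 1.1065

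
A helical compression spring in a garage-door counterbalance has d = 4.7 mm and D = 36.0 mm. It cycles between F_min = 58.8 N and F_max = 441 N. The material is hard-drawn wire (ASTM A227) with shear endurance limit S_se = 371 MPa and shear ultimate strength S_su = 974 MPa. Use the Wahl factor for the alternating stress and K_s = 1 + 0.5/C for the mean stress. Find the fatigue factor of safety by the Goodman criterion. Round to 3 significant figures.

C = D/d = 36.0/4.7 = 7.6596; K_W = (4C−1)/(4C−4)+0.615/C = 1.1929; K_s = 1+0.5/C = 1.0653
F_a = (F_max−F_min)/2 = 191.1 N; F_m = (F_max+F_min)/2 = 249.9 N
τ_a = K_W·8F_aD/(πd³) = 1.1929 × 168.74 = 201.29 MPa
τ_m = K_s·8F_mD/(πd³) = 1.0653 × 220.66 = 235.06 MPa
Goodman: 1/n_f = τ_a/S_se + τ_m/S_su = 201.29/371 + 235.06/974 = 0.54256 + 0.24133 = 0.78389
n_f = 1/0.78389 = 1.276

1.28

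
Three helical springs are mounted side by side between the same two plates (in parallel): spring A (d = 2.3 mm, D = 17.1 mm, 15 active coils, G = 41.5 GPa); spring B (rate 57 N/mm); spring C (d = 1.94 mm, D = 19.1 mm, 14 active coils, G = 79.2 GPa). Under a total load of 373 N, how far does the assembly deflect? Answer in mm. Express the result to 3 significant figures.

k_A = Gd⁴/(8D³N_a) = (41.5×10³)(2.3⁴)/(8·17.1³·15) = 1.9355 N/mm
k_C = Gd⁴/(8D³N_a) = (79.2×10³)(1.94⁴)/(8·19.1³·14) = 1.4375 N/mm
Parallel: k_eq = 1.9355 + 57 + 1.4375 = 60.373 N/mm
δ = F/k_eq = 373/60.373 = 6.1783 mm

6.18 mm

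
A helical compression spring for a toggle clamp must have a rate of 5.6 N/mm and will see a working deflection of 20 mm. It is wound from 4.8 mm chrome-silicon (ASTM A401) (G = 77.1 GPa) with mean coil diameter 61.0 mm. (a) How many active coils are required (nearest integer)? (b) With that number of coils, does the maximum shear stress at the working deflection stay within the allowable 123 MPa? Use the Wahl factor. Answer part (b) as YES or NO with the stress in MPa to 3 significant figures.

(a) 4 coils; (b) NO, τ_max = 176 MPa

N_a = Gd⁴/(8D³k) = (77.1×10³)(4.8⁴)/(8·61.0³·5.6) = 4.025 → N_a = 4
Actual rate k = Gd⁴/(8D³·4) = 5.6348 N/mm
Working load F = kδ = 5.6348·20 = 112.7 N
C = 61.0/4.8 = 12.7083; K_W = (4C−1)/(4C−4)+0.615/C = 1.1125
τ_max = K_W·8FD/(πd³) = 1.1125·158.29 = 176.09 MPa
τ_max > 123 MPa → exceeds allowable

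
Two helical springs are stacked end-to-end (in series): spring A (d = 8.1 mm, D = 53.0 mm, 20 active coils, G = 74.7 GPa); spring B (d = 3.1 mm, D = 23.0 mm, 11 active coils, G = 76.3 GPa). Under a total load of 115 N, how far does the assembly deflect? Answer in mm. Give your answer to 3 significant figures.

26.0 mm

k_A = Gd⁴/(8D³N_a) = (74.7×10³)(8.1⁴)/(8·53.0³·20) = 13.499 N/mm
k_B = Gd⁴/(8D³N_a) = (76.3×10³)(3.1⁴)/(8·23.0³·11) = 6.5812 N/mm
Series: 1/k_eq = 1/13.499 + 1/6.5812 = 0.22603; k_eq = 4.4243 N/mm
δ = F/k_eq = 115/4.4243 = 25.993 mm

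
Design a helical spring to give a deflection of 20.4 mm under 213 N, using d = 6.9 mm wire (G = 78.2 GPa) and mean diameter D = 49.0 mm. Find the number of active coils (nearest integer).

18

Required rate k = F/δ = 213/20.4 = 10.441 N/mm
N_a = Gd⁴/(8D³k) = (78.2×10³ × 6.9⁴)/(8 × 49.0³ × 10.441)
    = 1.77257e+08 / 9.82715e+06 = 18.04 → 18 coils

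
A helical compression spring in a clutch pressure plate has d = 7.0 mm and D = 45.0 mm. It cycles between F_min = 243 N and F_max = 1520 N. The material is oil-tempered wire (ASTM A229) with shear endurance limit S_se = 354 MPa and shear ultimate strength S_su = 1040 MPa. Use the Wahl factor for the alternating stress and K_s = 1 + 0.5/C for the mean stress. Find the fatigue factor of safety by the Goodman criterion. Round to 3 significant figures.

0.954

C = D/d = 45.0/7.0 = 6.4286; K_W = (4C−1)/(4C−4)+0.615/C = 1.2338; K_s = 1+0.5/C = 1.0778
F_a = (F_max−F_min)/2 = 638.5 N; F_m = (F_max+F_min)/2 = 881.5 N
τ_a = K_W·8F_aD/(πd³) = 1.2338 × 213.31 = 263.19 MPa
τ_m = K_s·8F_mD/(πd³) = 1.0778 × 294.5 = 317.4 MPa
Goodman: 1/n_f = τ_a/S_se + τ_m/S_su = 263.19/354 + 317.4/1040 = 0.74348 + 0.30519 = 1.0487
n_f = 1/1.0487 = 0.9536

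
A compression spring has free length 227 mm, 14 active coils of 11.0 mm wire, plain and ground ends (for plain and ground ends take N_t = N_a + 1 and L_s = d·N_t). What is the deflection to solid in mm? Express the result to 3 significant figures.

62.0 mm

N_t = 15; L_s = 11.0·15 = 165 mm
δ_solid = L₀ − L_s = 227 − 165 = 62 mm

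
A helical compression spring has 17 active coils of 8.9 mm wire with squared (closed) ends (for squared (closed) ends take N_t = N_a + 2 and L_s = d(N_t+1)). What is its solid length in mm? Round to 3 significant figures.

squared (closed) ends: N_t = N_a + 2 = 17 + 2 = 19
L_s = d·(N_t+1) = 8.9 × 20 = 178 mm

178 mm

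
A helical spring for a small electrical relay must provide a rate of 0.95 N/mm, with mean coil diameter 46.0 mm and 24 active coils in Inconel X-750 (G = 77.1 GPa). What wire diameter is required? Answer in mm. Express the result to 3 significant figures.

d = (8D³N_a·k / G)^(1/4) = (8·46.0³·24·0.95 / (77.1×10³))^0.25
  = (230.27)^0.25 = 3.8955 mm

3.90 mm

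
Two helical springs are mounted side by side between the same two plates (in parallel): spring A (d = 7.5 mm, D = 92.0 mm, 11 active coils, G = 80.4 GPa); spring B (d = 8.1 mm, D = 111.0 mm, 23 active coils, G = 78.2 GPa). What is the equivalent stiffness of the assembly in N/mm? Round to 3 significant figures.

k_A = Gd⁴/(8D³N_a) = (80.4×10³)(7.5⁴)/(8·92.0³·11) = 3.7124 N/mm
k_B = Gd⁴/(8D³N_a) = (78.2×10³)(8.1⁴)/(8·111.0³·23) = 1.3377 N/mm
Parallel: k_eq = 3.7124 + 1.3377 = 5.0501 N/mm

5.05 N/mm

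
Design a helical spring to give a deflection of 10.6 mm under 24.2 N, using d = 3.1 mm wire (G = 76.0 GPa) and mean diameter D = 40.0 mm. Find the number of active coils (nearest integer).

6

Required rate k = F/δ = 24.2/10.6 = 2.283 N/mm
N_a = Gd⁴/(8D³k) = (76.0×10³ × 3.1⁴)/(8 × 40.0³ × 2.283)
    = 7.01876e+06 / 1.16891e+06 = 6.005 → 6 coils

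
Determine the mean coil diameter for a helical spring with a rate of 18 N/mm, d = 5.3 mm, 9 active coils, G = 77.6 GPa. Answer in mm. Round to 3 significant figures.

D = (Gd⁴/(8N_a·k))^(1/3) = (77.6×10³·5.3⁴/(8·9·18))^(1/3)
  = (47245.5)^(1/3) = 36.1510 mm

36.2 mm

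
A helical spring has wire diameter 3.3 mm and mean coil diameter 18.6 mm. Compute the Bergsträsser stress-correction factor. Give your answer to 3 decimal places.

C = D/d = 18.6/3.3 = 5.6364
K_B = (4C+2)/(4C−3) = 24.545/19.545 = 1.2558

1.256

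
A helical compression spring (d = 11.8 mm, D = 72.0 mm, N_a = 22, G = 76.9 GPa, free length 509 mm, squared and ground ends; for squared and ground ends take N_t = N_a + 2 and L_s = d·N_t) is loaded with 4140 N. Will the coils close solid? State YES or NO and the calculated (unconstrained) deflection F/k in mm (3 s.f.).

NO, δ = 182 mm

k = Gd⁴/(8D³N_a) = (76.9×10³)(11.8⁴)/(8·72.0³·22) = 22.696 N/mm
N_t = 24; L_s = 11.8·24 = 283.2 mm; δ_solid = L₀ − L_s = 509 − 283.2 = 225.8 mm
δ = F/k = 4140/22.696 = 182.41 mm
δ < δ_solid → spring does not go solid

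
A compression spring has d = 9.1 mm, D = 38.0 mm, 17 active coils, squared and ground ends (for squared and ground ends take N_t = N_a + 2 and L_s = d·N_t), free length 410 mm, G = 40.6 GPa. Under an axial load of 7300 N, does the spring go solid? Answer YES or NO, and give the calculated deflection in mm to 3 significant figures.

NO, δ = 196 mm

k = Gd⁴/(8D³N_a) = (40.6×10³)(9.1⁴)/(8·38.0³·17) = 37.308 N/mm
N_t = 19; L_s = 9.1·19 = 172.9 mm; δ_solid = L₀ − L_s = 410 − 172.9 = 237.1 mm
δ = F/k = 7300/37.308 = 195.67 mm
δ < δ_solid → spring does not go solid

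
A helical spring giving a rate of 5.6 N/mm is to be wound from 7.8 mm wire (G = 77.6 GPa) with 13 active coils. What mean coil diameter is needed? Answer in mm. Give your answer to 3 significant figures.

D = (Gd⁴/(8N_a·k))^(1/3) = (77.6×10³·7.8⁴/(8·13·5.6))^(1/3)
  = (493195)^(1/3) = 79.0083 mm

79.0 mm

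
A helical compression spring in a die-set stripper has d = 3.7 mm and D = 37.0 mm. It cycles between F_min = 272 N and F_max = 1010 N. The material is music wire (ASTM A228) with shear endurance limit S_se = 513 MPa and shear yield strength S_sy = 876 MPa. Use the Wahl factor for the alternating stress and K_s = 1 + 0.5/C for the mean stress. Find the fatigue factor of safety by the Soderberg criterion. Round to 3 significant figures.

C = D/d = 37.0/3.7 = 10.0000; K_W = (4C−1)/(4C−4)+0.615/C = 1.1448; K_s = 1+0.5/C = 1.0500
F_a = (F_max−F_min)/2 = 369 N; F_m = (F_max+F_min)/2 = 641 N
τ_a = K_W·8F_aD/(πd³) = 1.1448 × 686.38 = 785.79 MPa
τ_m = K_s·8F_mD/(πd³) = 1.0500 × 1192.3 = 1251.9 MPa
Soderberg: 1/n_f = τ_a/S_se + τ_m/S_sy = 785.79/513 + 1251.9/876 = 1.53175 + 1.42916 = 2.9609
n_f = 1/2.9609 = 0.3377

0.338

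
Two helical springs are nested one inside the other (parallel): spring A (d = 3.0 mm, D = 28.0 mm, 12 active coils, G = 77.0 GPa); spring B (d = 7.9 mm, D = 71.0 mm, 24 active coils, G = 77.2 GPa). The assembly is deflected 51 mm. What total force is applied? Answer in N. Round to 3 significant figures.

374 N

k_A = Gd⁴/(8D³N_a) = (77.0×10³)(3.0⁴)/(8·28.0³·12) = 2.9596 N/mm
k_B = Gd⁴/(8D³N_a) = (77.2×10³)(7.9⁴)/(8·71.0³·24) = 4.3757 N/mm
Parallel: k_eq = 2.9596 + 4.3757 = 7.3353 N/mm
F = k_eq·δ = 7.3353·51 = 374.1 N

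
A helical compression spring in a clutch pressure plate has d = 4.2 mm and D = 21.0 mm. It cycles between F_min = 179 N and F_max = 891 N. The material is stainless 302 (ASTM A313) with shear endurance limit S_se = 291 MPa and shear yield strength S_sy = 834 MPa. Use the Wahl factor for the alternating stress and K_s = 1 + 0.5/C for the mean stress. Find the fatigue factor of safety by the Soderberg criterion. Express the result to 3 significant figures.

0.600

C = D/d = 21.0/4.2 = 5.0000; K_W = (4C−1)/(4C−4)+0.615/C = 1.3105; K_s = 1+0.5/C = 1.1000
F_a = (F_max−F_min)/2 = 356 N; F_m = (F_max+F_min)/2 = 535 N
τ_a = K_W·8F_aD/(πd³) = 1.3105 × 256.96 = 336.74 MPa
τ_m = K_s·8F_mD/(πd³) = 1.1000 × 386.16 = 424.77 MPa
Soderberg: 1/n_f = τ_a/S_se + τ_m/S_sy = 336.74/291 + 424.77/834 = 1.15719 + 0.50932 = 1.6665
n_f = 1/1.6665 = 0.6001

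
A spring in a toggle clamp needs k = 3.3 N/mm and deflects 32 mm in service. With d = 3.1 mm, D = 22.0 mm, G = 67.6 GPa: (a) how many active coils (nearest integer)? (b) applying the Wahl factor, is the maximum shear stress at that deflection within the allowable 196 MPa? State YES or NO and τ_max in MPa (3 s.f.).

(a) 22 coils; (b) NO, τ_max = 242 MPa

N_a = Gd⁴/(8D³k) = (67.6×10³)(3.1⁴)/(8·22.0³·3.3) = 22.21 → N_a = 22
Actual rate k = Gd⁴/(8D³·22) = 3.3313 N/mm
Working load F = kδ = 3.3313·32 = 106.6 N
C = 22.0/3.1 = 7.0968; K_W = (4C−1)/(4C−4)+0.615/C = 1.2097
τ_max = K_W·8FD/(πd³) = 1.2097·200.47 = 242.5 MPa
τ_max > 196 MPa → exceeds allowable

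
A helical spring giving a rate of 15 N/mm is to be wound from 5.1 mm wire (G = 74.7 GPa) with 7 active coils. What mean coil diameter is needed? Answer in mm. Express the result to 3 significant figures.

D = (Gd⁴/(8N_a·k))^(1/3) = (74.7×10³·5.1⁴/(8·7·15))^(1/3)
  = (60162)^(1/3) = 39.1839 mm

39.2 mm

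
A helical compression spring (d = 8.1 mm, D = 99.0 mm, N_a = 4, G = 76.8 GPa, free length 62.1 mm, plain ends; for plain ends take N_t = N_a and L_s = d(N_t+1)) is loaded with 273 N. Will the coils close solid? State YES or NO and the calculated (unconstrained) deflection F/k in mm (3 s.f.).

YES, δ = 25.6 mm

k = Gd⁴/(8D³N_a) = (76.8×10³)(8.1⁴)/(8·99.0³·4) = 10.647 N/mm
N_t = 4; L_s = 8.1·5 = 40.5 mm; δ_solid = L₀ − L_s = 62.1 − 40.5 = 21.6 mm
δ = F/k = 273/10.647 = 25.64 mm
δ ≥ δ_solid → spring goes solid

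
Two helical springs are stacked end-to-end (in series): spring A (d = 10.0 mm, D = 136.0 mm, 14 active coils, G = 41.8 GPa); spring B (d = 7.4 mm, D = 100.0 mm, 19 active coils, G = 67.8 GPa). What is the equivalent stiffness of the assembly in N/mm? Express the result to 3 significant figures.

k_A = Gd⁴/(8D³N_a) = (41.8×10³)(10.0⁴)/(8·136.0³·14) = 1.4837 N/mm
k_B = Gd⁴/(8D³N_a) = (67.8×10³)(7.4⁴)/(8·100.0³·19) = 1.3376 N/mm
Series: 1/k_eq = 1/1.4837 + 1/1.3376 = 1.4216; k_eq = 0.70342 N/mm

0.703 N/mm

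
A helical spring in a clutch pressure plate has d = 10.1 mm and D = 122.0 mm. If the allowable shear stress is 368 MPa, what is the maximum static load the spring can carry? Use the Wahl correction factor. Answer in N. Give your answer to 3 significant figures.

1090 N

C = D/d = 122.0/10.1 = 12.0792
K_W = (4C−1)/(4C−4) + 0.615/C = 47.317/44.317 + 0.0509 = 1.1186
τ_max = K·8FD/(πd³) → F_max = τ_allow·πd³/(8DK)
F_max = 368·π·10.1³/(8·122.0·1.1186) = 1.1911e+06/1091.8 = 1091 N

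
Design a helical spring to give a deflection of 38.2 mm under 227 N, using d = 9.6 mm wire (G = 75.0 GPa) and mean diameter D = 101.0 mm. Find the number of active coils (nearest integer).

13

Required rate k = F/δ = 227/38.2 = 5.9424 N/mm
N_a = Gd⁴/(8D³k) = (75.0×10³ × 9.6⁴)/(8 × 101.0³ × 5.9424)
    = 6.3701e+08 / 4.89798e+07 = 13.01 → 13 coils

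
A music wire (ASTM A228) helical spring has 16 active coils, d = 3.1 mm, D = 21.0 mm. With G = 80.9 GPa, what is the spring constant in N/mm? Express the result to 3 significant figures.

6.30 N/mm

k = Gd⁴/(8D³N_a) = (80.9×10³ × 3.1⁴) / (8 × 21.0³ × 16)
  = 7.47128e+06 / 1.18541e+06 = 6.3027 N/mm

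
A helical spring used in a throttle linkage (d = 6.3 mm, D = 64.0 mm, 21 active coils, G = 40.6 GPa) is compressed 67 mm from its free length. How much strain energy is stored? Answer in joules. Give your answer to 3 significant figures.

k = Gd⁴/(8D³N_a) = (40.6×10³)(6.3⁴)/(8·64.0³·21) = 1.4522 N/mm
U = ½kδ² = 0.5 × 1.4522 × 67² = 3259.6 N·mm = 3.2596 J

3.26 J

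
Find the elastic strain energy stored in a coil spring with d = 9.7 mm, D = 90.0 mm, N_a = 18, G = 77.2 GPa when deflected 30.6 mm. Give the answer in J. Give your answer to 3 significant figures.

3.05 J

k = Gd⁴/(8D³N_a) = (77.2×10³)(9.7⁴)/(8·90.0³·18) = 6.5105 N/mm
U = ½kδ² = 0.5 × 6.5105 × 30.6² = 3048.1 N·mm = 3.0481 J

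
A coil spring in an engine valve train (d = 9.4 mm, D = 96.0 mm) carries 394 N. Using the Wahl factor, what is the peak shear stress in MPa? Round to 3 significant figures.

132 MPa

Spring index C = D/d = 96.0/9.4 = 10.2128
K_W = (4C−1)/(4C−4) + 0.615/C = 39.851/36.851 + 0.0602 = 1.1416
τ₀ = 8FD/(πd³) = 8·394·96.0/(π·9.4³) = 302592/2609.4 = 115.96 MPa
τ_max = K·τ₀ = 1.1416 × 115.96 = 132.39 MPa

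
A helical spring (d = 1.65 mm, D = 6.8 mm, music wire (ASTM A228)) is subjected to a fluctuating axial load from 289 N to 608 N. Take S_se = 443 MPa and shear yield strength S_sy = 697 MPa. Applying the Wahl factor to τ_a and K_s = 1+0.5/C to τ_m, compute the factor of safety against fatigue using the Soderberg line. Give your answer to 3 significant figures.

0.212

C = D/d = 6.8/1.65 = 4.1212; K_W = (4C−1)/(4C−4)+0.615/C = 1.3895; K_s = 1+0.5/C = 1.1213
F_a = (F_max−F_min)/2 = 159.5 N; F_m = (F_max+F_min)/2 = 448.5 N
τ_a = K_W·8F_aD/(πd³) = 1.3895 × 614.83 = 854.32 MPa
τ_m = K_s·8F_mD/(πd³) = 1.1213 × 1728.9 = 1938.6 MPa
Soderberg: 1/n_f = τ_a/S_se + τ_m/S_sy = 854.32/443 + 1938.6/697 = 1.92850 + 2.78136 = 4.7099
n_f = 1/4.7099 = 0.2123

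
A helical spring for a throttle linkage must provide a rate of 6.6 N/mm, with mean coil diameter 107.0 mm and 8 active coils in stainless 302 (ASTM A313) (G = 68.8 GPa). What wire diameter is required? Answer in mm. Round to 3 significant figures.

d = (8D³N_a·k / G)^(1/4) = (8·107.0³·8·6.6 / (68.8×10³))^0.25
  = (7521.2)^0.25 = 9.3126 mm

9.31 mm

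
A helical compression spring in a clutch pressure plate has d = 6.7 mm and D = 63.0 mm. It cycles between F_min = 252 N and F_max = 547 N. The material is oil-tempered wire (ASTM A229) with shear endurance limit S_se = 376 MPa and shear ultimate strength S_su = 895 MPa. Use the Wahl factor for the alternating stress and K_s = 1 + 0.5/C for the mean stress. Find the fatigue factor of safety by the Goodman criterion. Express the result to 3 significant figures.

C = D/d = 63.0/6.7 = 9.4030; K_W = (4C−1)/(4C−4)+0.615/C = 1.1547; K_s = 1+0.5/C = 1.0532
F_a = (F_max−F_min)/2 = 147.5 N; F_m = (F_max+F_min)/2 = 399.5 N
τ_a = K_W·8F_aD/(πd³) = 1.1547 × 78.677 = 90.845 MPa
τ_m = K_s·8F_mD/(πd³) = 1.0532 × 213.09 = 224.43 MPa
Goodman: 1/n_f = τ_a/S_se + τ_m/S_su = 90.845/376 + 224.43/895 = 0.24161 + 0.25076 = 0.49236
n_f = 1/0.49236 = 2.031

2.03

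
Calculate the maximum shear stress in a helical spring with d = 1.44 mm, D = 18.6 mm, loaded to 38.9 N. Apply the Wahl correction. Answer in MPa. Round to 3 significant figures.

Spring index C = D/d = 18.6/1.44 = 12.9167
K_W = (4C−1)/(4C−4) + 0.615/C = 50.667/47.667 + 0.0476 = 1.1105
τ₀ = 8FD/(πd³) = 8·38.9·18.6/(π·1.44³) = 5788.32/9.3807 = 617.04 MPa
τ_max = K·τ₀ = 1.1105 × 617.04 = 685.26 MPa

685 MPa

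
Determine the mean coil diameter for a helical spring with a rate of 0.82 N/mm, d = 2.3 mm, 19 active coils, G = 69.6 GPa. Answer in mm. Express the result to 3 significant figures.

25.0 mm

D = (Gd⁴/(8N_a·k))^(1/3) = (69.6×10³·2.3⁴/(8·19·0.82))^(1/3)
  = (15626.6)^(1/3) = 25.0008 mm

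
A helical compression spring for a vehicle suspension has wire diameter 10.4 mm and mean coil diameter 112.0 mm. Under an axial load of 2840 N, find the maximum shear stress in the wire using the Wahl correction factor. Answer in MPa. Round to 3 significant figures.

Spring index C = D/d = 112.0/10.4 = 10.7692
K_W = (4C−1)/(4C−4) + 0.615/C = 42.077/39.077 + 0.0571 = 1.1339
τ₀ = 8FD/(πd³) = 8·2840·112.0/(π·10.4³) = 2.54464e+06/3533.9 = 720.07 MPa
τ_max = K·τ₀ = 1.1339 × 720.07 = 816.48 MPa

816 MPa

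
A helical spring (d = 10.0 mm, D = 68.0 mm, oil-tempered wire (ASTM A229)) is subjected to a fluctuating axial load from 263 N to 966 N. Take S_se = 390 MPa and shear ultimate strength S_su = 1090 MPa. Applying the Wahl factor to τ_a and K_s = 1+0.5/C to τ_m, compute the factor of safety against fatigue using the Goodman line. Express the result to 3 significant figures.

C = D/d = 68.0/10.0 = 6.8000; K_W = (4C−1)/(4C−4)+0.615/C = 1.2198; K_s = 1+0.5/C = 1.0735
F_a = (F_max−F_min)/2 = 351.5 N; F_m = (F_max+F_min)/2 = 614.5 N
τ_a = K_W·8F_aD/(πd³) = 1.2198 × 60.866 = 74.241 MPa
τ_m = K_s·8F_mD/(πd³) = 1.0735 × 106.41 = 114.23 MPa
Goodman: 1/n_f = τ_a/S_se + τ_m/S_su = 74.241/390 + 114.23/1090 = 0.19036 + 0.10480 = 0.29516
n_f = 1/0.29516 = 3.388

3.39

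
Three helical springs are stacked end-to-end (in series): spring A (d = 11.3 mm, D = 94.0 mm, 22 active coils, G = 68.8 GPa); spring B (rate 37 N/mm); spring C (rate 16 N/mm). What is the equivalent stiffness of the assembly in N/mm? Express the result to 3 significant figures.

4.55 N/mm

k_A = Gd⁴/(8D³N_a) = (68.8×10³)(11.3⁴)/(8·94.0³·22) = 7.6737 N/mm
Series: 1/k_eq = 1/7.6737 + 1/37 + 1/16 = 0.21984; k_eq = 4.5487 N/mm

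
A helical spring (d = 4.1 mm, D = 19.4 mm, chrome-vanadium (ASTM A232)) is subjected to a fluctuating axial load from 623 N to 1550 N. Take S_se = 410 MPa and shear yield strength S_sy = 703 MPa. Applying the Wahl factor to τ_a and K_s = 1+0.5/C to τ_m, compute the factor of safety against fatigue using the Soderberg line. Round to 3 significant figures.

C = D/d = 19.4/4.1 = 4.7317; K_W = (4C−1)/(4C−4)+0.615/C = 1.3310; K_s = 1+0.5/C = 1.1057
F_a = (F_max−F_min)/2 = 463.5 N; F_m = (F_max+F_min)/2 = 1086.5 N
τ_a = K_W·8F_aD/(πd³) = 1.3310 × 332.23 = 442.18 MPa
τ_m = K_s·8F_mD/(πd³) = 1.1057 × 778.79 = 861.08 MPa
Soderberg: 1/n_f = τ_a/S_se + τ_m/S_sy = 442.18/410 + 861.08/703 = 1.07850 + 1.22487 = 2.3034
n_f = 1/2.3034 = 0.4341

0.434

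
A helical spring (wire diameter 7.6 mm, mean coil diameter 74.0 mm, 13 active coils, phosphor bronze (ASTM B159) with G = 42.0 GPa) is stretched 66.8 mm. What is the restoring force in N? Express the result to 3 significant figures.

222 N

k = Gd⁴/(8D³N_a) = (42.0×10³)(7.6⁴)/(8·74.0³·13) = 3.3249 N/mm
F = k·δ = 3.3249 × 66.8 = 222.1 N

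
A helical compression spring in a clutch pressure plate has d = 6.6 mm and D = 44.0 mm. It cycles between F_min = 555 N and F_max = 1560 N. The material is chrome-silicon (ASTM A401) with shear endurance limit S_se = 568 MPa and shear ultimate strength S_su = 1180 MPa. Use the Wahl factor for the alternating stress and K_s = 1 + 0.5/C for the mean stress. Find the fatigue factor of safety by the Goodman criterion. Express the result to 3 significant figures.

C = D/d = 44.0/6.6 = 6.6667; K_W = (4C−1)/(4C−4)+0.615/C = 1.2246; K_s = 1+0.5/C = 1.0750
F_a = (F_max−F_min)/2 = 502.5 N; F_m = (F_max+F_min)/2 = 1057.5 N
τ_a = K_W·8F_aD/(πd³) = 1.2246 × 195.84 = 239.82 MPa
τ_m = K_s·8F_mD/(πd³) = 1.0750 × 412.14 = 443.05 MPa
Goodman: 1/n_f = τ_a/S_se + τ_m/S_su = 239.82/568 + 443.05/1180 = 0.42223 + 0.37546 = 0.79769
n_f = 1/0.79769 = 1.254

1.25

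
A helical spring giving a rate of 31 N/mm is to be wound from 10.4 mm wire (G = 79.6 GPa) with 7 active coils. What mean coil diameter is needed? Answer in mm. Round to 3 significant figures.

D = (Gd⁴/(8N_a·k))^(1/3) = (79.6×10³·10.4⁴/(8·7·31))^(1/3)
  = (536410)^(1/3) = 81.2517 mm

81.3 mm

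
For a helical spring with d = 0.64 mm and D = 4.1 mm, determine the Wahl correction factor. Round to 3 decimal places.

1.235

C = D/d = 4.1/0.64 = 6.4062
K_W = (4C−1)/(4C−4) + 0.615/C = 24.625/21.625 + 0.0960 = 1.2347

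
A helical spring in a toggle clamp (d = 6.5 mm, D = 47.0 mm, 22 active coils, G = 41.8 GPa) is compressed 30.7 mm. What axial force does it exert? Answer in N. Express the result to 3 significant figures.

k = Gd⁴/(8D³N_a) = (41.8×10³)(6.5⁴)/(8·47.0³·22) = 4.0834 N/mm
F = k·δ = 4.0834 × 30.7 = 125.36 N

125 N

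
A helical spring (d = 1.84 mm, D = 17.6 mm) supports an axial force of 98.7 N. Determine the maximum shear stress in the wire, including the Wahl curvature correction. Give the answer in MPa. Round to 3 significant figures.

818 MPa

Spring index C = D/d = 17.6/1.84 = 9.5652
K_W = (4C−1)/(4C−4) + 0.615/C = 37.261/34.261 + 0.0643 = 1.1519
τ₀ = 8FD/(πd³) = 8·98.7·17.6/(π·1.84³) = 13897/19.571 = 710.1 MPa
τ_max = K·τ₀ = 1.1519 × 710.1 = 817.93 MPa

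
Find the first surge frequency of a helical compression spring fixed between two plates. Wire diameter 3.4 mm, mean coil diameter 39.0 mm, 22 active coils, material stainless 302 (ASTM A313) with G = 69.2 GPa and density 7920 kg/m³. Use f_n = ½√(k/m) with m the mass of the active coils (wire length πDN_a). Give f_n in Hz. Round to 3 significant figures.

33.8 Hz

k = Gd⁴/(8D³N_a) = (69.2×10³)(3.4⁴)/(8·39.0³·22) = 0.88576 N/mm = 885.76 N/m
Wire length L = πDN_a = π·39.0·22 = 2695.5 mm
m = ρ·(πd²/4)·L = 7920 × 9.0792×10⁻⁶ m² × 2.6955 m = 0.19383 kg
f_n = ½√(k/m) = 0.5·√(885.76/0.19383) = 0.5·√(4569.9) = 33.8 Hz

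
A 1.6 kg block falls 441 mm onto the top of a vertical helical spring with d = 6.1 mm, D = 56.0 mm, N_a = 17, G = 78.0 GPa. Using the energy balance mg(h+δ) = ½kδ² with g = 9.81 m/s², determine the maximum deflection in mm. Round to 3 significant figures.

k = Gd⁴/(8D³N_a) = (78.0×10³)(6.1⁴)/(8·56.0³·17) = 4.5218 N/mm
W = mg = 1.6 × 9.81 = 15.696 N
½kδ² − Wδ − Wh = 0 → δ = (W + √(W² + 2kWh))/k
δ = (15.696 + √(246.36 + 62599.2))/4.5218 = (15.696 + 250.69)/4.5218 = 58.912 mm

58.9 mm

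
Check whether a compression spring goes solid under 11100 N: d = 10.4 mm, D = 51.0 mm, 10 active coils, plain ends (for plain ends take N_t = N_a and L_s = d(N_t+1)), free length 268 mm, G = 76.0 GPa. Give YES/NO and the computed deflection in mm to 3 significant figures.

k = Gd⁴/(8D³N_a) = (76.0×10³)(10.4⁴)/(8·51.0³·10) = 83.781 N/mm
N_t = 10; L_s = 10.4·11 = 114.4 mm; δ_solid = L₀ − L_s = 268 − 114.4 = 153.6 mm
δ = F/k = 11100/83.781 = 132.49 mm
δ < δ_solid → spring does not go solid

NO, δ = 132 mm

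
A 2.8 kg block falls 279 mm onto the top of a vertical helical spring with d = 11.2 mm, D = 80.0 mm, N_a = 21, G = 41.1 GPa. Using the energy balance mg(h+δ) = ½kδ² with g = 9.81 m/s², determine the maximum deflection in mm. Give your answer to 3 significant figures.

49.0 mm

k = Gd⁴/(8D³N_a) = (41.1×10³)(11.2⁴)/(8·80.0³·21) = 7.5186 N/mm
W = mg = 2.8 × 9.81 = 27.468 N
½kδ² − Wδ − Wh = 0 → δ = (W + √(W² + 2kWh))/k
δ = (27.468 + √(754.49 + 115238))/7.5186 = (27.468 + 340.58)/7.5186 = 48.951 mm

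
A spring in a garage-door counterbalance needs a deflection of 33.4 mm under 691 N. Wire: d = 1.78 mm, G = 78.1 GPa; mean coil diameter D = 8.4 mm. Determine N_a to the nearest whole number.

Required rate k = F/δ = 691/33.4 = 20.689 N/mm
N_a = Gd⁴/(8D³k) = (78.1×10³ × 1.78⁴)/(8 × 8.4³ × 20.689)
    = 784027 / 98097.8 = 7.992 → 8 coils

8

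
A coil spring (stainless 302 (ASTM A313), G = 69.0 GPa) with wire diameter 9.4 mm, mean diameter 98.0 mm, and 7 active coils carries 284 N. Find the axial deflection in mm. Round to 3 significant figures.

27.8 mm

k = Gd⁴/(8D³N_a) = (69.0×10³)(9.4⁴)/(8·98.0³·7) = 10.221 N/mm
δ = F/k = 284 / 10.221 = 27.786 mm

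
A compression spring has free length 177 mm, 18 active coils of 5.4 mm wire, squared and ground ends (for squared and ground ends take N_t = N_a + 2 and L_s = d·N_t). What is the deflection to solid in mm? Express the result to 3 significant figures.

69.0 mm

N_t = 20; L_s = 5.4·20 = 108 mm
δ_solid = L₀ − L_s = 177 − 108 = 69 mm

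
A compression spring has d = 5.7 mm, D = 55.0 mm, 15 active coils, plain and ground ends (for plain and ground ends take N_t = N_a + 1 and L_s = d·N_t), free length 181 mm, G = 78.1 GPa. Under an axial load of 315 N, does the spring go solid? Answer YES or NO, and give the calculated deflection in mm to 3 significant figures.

NO, δ = 76.3 mm

k = Gd⁴/(8D³N_a) = (78.1×10³)(5.7⁴)/(8·55.0³·15) = 4.1293 N/mm
N_t = 16; L_s = 5.7·16 = 91.2 mm; δ_solid = L₀ − L_s = 181 − 91.2 = 89.8 mm
δ = F/k = 315/4.1293 = 76.283 mm
δ < δ_solid → spring does not go solid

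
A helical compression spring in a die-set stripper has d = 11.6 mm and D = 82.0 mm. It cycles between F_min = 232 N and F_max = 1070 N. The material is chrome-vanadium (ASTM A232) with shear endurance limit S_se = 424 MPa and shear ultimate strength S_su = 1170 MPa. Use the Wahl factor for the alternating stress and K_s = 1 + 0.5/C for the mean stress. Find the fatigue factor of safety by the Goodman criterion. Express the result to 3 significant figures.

4.17

C = D/d = 82.0/11.6 = 7.0690; K_W = (4C−1)/(4C−4)+0.615/C = 1.2106; K_s = 1+0.5/C = 1.0707
F_a = (F_max−F_min)/2 = 419 N; F_m = (F_max+F_min)/2 = 651 N
τ_a = K_W·8F_aD/(πd³) = 1.2106 × 56.052 = 67.856 MPa
τ_m = K_s·8F_mD/(πd³) = 1.0707 × 87.089 = 93.248 MPa
Goodman: 1/n_f = τ_a/S_se + τ_m/S_su = 67.856/424 + 93.248/1170 = 0.16004 + 0.07970 = 0.23974
n_f = 1/0.23974 = 4.171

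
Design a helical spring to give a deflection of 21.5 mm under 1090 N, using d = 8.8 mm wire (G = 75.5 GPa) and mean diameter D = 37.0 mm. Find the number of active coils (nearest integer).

Required rate k = F/δ = 1090/21.5 = 50.698 N/mm
N_a = Gd⁴/(8D³k) = (75.5×10³ × 8.8⁴)/(8 × 37.0³ × 50.698)
    = 4.5277e+08 / 2.05439e+07 = 22.04 → 22 coils

22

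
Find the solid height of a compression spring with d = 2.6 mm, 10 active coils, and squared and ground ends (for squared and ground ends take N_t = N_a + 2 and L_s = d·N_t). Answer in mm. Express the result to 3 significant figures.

squared and ground ends: N_t = N_a + 2 = 10 + 2 = 12
L_s = d·N_t = 2.6 × 12 = 31.2 mm

31.2 mm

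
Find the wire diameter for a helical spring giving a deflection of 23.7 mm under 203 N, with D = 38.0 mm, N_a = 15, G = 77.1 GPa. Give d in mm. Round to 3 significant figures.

Required rate k = F/δ = 203/23.7 = 8.5654 N/mm
d = (8D³N_a·k / G)^(1/4) = (8·38.0³·15·8.5654 / (77.1×10³))^0.25
  = (731.52)^0.25 = 5.2006 mm

5.20 mm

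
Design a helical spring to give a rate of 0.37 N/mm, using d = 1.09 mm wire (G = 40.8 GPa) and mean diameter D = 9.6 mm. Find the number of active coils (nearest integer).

22

N_a = Gd⁴/(8D³k) = (40.8×10³ × 1.09⁴)/(8 × 9.6³ × 0.37)
    = 57592.5 / 2618.82 = 21.99 → 22 coils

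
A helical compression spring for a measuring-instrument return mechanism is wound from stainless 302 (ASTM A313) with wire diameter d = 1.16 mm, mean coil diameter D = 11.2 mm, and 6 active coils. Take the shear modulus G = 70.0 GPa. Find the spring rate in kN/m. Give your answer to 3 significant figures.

1.88 kN/m

k = Gd⁴/(8D³N_a) = (70.0×10³ × 1.16⁴) / (8 × 11.2³ × 6)
  = 126745 / 67436.5 = 1.8795 N/mm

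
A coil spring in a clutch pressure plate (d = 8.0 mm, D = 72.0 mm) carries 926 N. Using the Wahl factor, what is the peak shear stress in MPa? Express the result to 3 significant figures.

Spring index C = D/d = 72.0/8.0 = 9.0000
K_W = (4C−1)/(4C−4) + 0.615/C = 35.000/32.000 + 0.0683 = 1.1621
τ₀ = 8FD/(πd³) = 8·926·72.0/(π·8.0³) = 533376/1608.5 = 331.6 MPa
τ_max = K·τ₀ = 1.1621 × 331.6 = 385.35 MPa

385 MPa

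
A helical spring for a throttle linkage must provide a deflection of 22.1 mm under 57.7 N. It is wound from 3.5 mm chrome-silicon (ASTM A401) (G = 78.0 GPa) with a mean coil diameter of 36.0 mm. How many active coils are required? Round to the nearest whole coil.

Required rate k = F/δ = 57.7/22.1 = 2.6109 N/mm
N_a = Gd⁴/(8D³k) = (78.0×10³ × 3.5⁴)/(8 × 36.0³ × 2.6109)
    = 1.17049e+07 / 974498 = 12.01 → 12 coils

12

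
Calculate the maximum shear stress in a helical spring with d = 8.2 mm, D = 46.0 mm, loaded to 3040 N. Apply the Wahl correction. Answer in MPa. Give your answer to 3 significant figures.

Spring index C = D/d = 46.0/8.2 = 5.6098
K_W = (4C−1)/(4C−4) + 0.615/C = 21.439/18.439 + 0.1096 = 1.2723
τ₀ = 8FD/(πd³) = 8·3040·46.0/(π·8.2³) = 1.11872e+06/1732.2 = 645.85 MPa
τ_max = K·τ₀ = 1.2723 × 645.85 = 821.73 MPa

822 MPa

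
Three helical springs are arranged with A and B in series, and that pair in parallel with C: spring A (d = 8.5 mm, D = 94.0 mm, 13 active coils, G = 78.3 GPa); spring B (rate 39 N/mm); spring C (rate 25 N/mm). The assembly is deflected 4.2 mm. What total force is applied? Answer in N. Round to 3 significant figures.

k_A = Gd⁴/(8D³N_a) = (78.3×10³)(8.5⁴)/(8·94.0³·13) = 4.7317 N/mm
Springs A,B series: k_AB = 1/(1/4.7317+1/39) = 4.2198 N/mm; parallel with C: k_eq = 4.2198+25 = 29.22 N/mm
F = k_eq·δ = 29.22·4.2 = 122.72 N

123 N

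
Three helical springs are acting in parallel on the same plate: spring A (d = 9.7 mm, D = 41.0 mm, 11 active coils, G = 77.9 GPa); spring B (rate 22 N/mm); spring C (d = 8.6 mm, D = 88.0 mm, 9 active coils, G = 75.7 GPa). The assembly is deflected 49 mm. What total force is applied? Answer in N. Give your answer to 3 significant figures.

k_A = Gd⁴/(8D³N_a) = (77.9×10³)(9.7⁴)/(8·41.0³·11) = 113.71 N/mm
k_C = Gd⁴/(8D³N_a) = (75.7×10³)(8.6⁴)/(8·88.0³·9) = 8.4394 N/mm
Parallel: k_eq = 113.71 + 22 + 8.4394 = 144.15 N/mm
F = k_eq·δ = 144.15·49 = 7063.2 N

7060 N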